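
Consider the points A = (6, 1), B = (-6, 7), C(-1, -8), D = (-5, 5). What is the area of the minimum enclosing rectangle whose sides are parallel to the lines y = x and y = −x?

160

In coordinates u = x + y, v = x − y the rectangle is axis-aligned; the map (x,y)→(u,v) scales areas by 2.
u-values: 7, 1, -9, 0; range = 7 − (-9) = 16.
v-values: 5, -13, 7, -10; range = 7 − (-13) = 20.
Area = (16 × 20) / 2 = 160.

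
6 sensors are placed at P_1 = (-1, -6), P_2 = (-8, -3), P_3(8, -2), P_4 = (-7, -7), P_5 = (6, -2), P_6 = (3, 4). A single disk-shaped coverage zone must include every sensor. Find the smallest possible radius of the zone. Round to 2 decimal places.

8.04

The minimum enclosing circle of a finite set is fixed by two of the points (as a diameter) or three (as a circumcircle).
The minimum enclosing circle is determined by three boundary points: P_2, P_3, P_4.
Their circumcentre is (1/26, -81/26) with r² = 21845/338.
The farthest remaining point P_6 is at distance² 20077/338 ≤ 21845/338.
r = √(21845/338) ≈ 8.04.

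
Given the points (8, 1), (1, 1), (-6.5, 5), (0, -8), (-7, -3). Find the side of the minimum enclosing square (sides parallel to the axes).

The bounding box has width 15 and height 13.
An axis-aligned square enclosing the set must have side ≥ max(width, height).
So the minimum side is max(15, 13) = 15.

15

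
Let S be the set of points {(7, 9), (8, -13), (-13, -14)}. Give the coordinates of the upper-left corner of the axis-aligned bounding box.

x-range [-13, 8], y-range [-14, 9].
The upper-left corner is (-13, 9).

(-13, 9)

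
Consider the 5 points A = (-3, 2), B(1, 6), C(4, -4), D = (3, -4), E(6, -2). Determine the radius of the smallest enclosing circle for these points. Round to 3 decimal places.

5.236

The minimum enclosing circle is determined by three boundary points: A, B, C.
Their circumcentre is (55/26, 23/26) with r² = 9265/338.
The farthest remaining point D is at distance² 8329/338 ≤ 9265/338.
r = √(9265/338) ≈ 5.236.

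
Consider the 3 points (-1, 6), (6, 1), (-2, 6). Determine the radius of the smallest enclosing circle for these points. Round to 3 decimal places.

4.717

Call the three points A, B, C in the order given.
Side lengths²: AB² = 74, AC² = 1, BC² = 89.
Since BC² = 89 ≥ 74 + 1 = 75, the angle opposite BC is not acute, so the smallest enclosing circle has BC as diameter.
Centre = midpoint of BC = (2, 3.5), r² = 89/4 = 22.25.
r = √(22.25) ≈ 4.717.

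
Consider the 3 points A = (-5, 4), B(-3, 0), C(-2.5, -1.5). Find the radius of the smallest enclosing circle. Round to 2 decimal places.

3.02

Side lengths²: AB² = 20, AC² = 36.5, BC² = 2.5.
Since AC² = 36.5 ≥ 20 + 2.5 = 22.5, the angle opposite AC is not acute, so the smallest enclosing circle has AC as diameter.
Centre = midpoint of AC = (-3.75, 1.25), r² = 36.5/4 = 9.125.
r = √(9.125) ≈ 3.02.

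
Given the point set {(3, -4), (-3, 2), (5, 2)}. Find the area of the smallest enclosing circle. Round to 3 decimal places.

62.832

Call the three points A, B, C in the order given.
Side lengths²: AB² = 72, AC² = 40, BC² = 64.
Since AB² = 72 < 64 + 40 = 104, the triangle is acute, so the smallest enclosing circle is the circumcircle.
Circumcentre = (1, 0), r² = 20.
Area = π·r² = π·20 ≈ 62.832.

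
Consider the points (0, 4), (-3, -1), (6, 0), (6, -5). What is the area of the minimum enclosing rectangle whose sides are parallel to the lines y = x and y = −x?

75

In coordinates u = x + y, v = x − y the rectangle is axis-aligned; the map (x,y)→(u,v) scales areas by 2.
u-values: 4, -4, 6, 1; range = 6 − (-4) = 10.
v-values: -4, -2, 6, 11; range = 11 − (-4) = 15.
Area = (10 × 15) / 2 = 75.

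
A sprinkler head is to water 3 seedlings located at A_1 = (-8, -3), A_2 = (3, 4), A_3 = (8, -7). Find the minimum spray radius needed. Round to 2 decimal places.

8.33

Side lengths²: A_1A_2² = 170, A_1A_3² = 272, A_2A_3² = 146.
Since A_1A_3² = 272 < 170 + 146 = 316, the triangle is acute, so the smallest enclosing circle is the circumcircle.
Circumcentre = (11/39, -151/39), r² = 105485/1521.
r = √(105485/1521) ≈ 8.33.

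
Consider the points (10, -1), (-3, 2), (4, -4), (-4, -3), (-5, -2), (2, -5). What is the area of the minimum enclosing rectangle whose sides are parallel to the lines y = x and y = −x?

In coordinates u = x + y, v = x − y the rectangle is axis-aligned; the map (x,y)→(u,v) scales areas by 2.
u-values: 9, -1, 0, -7, -7, -3; range = 9 − (-7) = 16.
v-values: 11, -5, 8, -1, -3, 7; range = 11 − (-5) = 16.
Area = (16 × 16) / 2 = 128.

128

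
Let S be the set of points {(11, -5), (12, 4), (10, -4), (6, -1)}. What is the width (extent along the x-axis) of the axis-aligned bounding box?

6

max x = 12, min x = 6, so width = 6.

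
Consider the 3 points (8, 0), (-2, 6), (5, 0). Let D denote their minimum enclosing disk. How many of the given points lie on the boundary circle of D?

Call the three points A, B, C in the order given.
Side lengths²: AB² = 136, AC² = 9, BC² = 85.
Since AB² = 136 ≥ 85 + 9 = 94, the angle opposite AB is not acute, so the smallest enclosing circle has AB as diameter.
Centre = midpoint of AB = (3, 3), r² = 136/4 = 34.
The points at distance exactly r from the centre are (8, 0), (-2, 6) — 2 points.

2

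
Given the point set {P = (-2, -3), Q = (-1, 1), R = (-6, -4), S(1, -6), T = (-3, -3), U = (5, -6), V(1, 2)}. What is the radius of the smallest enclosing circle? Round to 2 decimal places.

The minimum enclosing circle is determined by three boundary points: R, U, V.
Their circumcentre is (-0.25, -3.625) with r² = 33.203125.
The farthest remaining point Q is at distance² 21.953125 ≤ 33.203125.
r = √(33.203125) ≈ 5.76.

5.76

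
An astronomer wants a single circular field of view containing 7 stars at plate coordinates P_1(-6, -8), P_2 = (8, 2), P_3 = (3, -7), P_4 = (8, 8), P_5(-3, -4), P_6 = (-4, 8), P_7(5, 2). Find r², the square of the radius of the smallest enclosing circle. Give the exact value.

A smallest enclosing disk is always determined by at most three of the input points on its boundary.
The farthest pair is P_1–P_4 with squared distance 452. The circle on this segment as diameter has centre (1, 0) and r² = 452/4 = 113.
Check P_2: distance² to centre = 53 ≤ 113, so it lies inside.
All remaining points lie in this disk, and no smaller disk contains both endpoints, so this is the minimum enclosing circle.

113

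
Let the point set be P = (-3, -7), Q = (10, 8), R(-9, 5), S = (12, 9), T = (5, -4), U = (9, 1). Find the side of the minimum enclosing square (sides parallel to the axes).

21

The bounding box has width 21 and height 16.
An axis-aligned square enclosing the set must have side ≥ max(width, height).
So the minimum side is max(21, 16) = 21.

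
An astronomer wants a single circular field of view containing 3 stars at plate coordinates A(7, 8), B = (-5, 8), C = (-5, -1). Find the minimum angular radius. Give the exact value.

Side lengths²: AB² = 144, AC² = 225, BC² = 81.
Since AC² = 225 ≥ 144 + 81 = 225, the angle opposite AC is not acute, so the smallest enclosing circle has AC as diameter.
Centre = midpoint of AC = (1, 3.5), r² = 225/4 = 56.25.
r = √(56.25) = 7.5.

7.5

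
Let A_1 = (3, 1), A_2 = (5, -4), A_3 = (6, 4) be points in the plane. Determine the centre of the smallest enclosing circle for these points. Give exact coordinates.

(5.5, 0)

Side lengths²: A_1A_2² = 29, A_1A_3² = 18, A_2A_3² = 65.
Since A_2A_3² = 65 ≥ 29 + 18 = 47, the angle opposite A_2A_3 is not acute, so the smallest enclosing circle has A_2A_3 as diameter.
Centre = midpoint of A_2A_3 = (5.5, 0), r² = 65/4 = 16.25.
Centre = (5.5, 0).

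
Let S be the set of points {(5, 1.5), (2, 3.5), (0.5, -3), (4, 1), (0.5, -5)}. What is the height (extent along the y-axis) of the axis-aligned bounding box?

8.5

max y = 3.5, min y = -5, so height = 8.5.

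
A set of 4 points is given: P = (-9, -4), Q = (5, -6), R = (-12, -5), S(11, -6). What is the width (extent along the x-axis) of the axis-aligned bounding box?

max x = 11, min x = -12, so width = 23.

23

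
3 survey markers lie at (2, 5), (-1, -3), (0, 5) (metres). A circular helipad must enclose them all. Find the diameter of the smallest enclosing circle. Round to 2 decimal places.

Call the three points A, B, C in the order given.
Side lengths²: AB² = 73, AC² = 4, BC² = 65.
Since AB² = 73 ≥ 65 + 4 = 69, the angle opposite AB is not acute, so the smallest enclosing circle has AB as diameter.
Centre = midpoint of AB = (0.5, 1), r² = 73/4 = 18.25.
Diameter = 2r = 2√(18.25) ≈ 8.54.

8.54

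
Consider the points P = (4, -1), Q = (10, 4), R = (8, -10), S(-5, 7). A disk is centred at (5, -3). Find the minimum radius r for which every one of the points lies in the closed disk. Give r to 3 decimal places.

14.142

The required radius is the distance from (5, -3) to the farthest point.
Squared distances: 5, 74, 58, 200.
Maximum is 200, attained at S.
r = √200 ≈ 14.142.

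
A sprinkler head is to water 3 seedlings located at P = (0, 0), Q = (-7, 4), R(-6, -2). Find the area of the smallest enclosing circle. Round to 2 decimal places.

52.32

Side lengths²: PQ² = 65, PR² = 40, QR² = 37.
Since PQ² = 65 < 40 + 37 = 77, the triangle is acute, so the smallest enclosing circle is the circumcircle.
Circumcentre = (-145/38, 55/38), r² = 12025/722.
Area = π·r² = π·12025/722 ≈ 52.32.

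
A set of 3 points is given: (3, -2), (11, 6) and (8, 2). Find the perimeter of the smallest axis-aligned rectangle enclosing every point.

32

Width = max x − min x = 11 − 3 = 8.
Height = max y − min y = 6 − (-2) = 8.
Perimeter = 2(8 + 8) = 32.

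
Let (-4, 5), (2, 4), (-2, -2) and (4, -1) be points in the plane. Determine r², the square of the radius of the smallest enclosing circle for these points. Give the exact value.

A smallest enclosing disk is always determined by at most three of the input points on its boundary.
The farthest pair is (-4, 5)–(4, -1) with squared distance 100. The circle on this segment as diameter has centre (0, 2) and r² = 100/4 = 25.
Check (2, 4): distance² to centre = 8 ≤ 25, so it lies inside.
All remaining points lie in this disk, and no smaller disk contains both endpoints, so this is the minimum enclosing circle.

25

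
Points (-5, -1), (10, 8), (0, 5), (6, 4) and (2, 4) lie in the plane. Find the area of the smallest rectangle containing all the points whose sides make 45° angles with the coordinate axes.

84

In coordinates u = x + y, v = x − y the rectangle is axis-aligned; the map (x,y)→(u,v) scales areas by 2.
u-values: -6, 18, 5, 10, 6; range = 18 − (-6) = 24.
v-values: -4, 2, -5, 2, -2; range = 2 − (-5) = 7.
Area = (24 × 7) / 2 = 84.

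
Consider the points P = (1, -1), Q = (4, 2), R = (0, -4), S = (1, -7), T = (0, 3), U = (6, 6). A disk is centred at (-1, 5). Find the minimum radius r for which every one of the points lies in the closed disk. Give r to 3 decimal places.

The required radius is the distance from (-1, 5) to the farthest point.
Squared distances: 40, 34, 82, 148, 5, 50.
Maximum is 148, attained at S.
r = √148 ≈ 12.166.

12.166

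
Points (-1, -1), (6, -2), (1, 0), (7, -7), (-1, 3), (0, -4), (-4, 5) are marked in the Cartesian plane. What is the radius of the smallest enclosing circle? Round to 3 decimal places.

The farthest pair is (7, -7)–(-4, 5) with squared distance 265. The circle on this segment as diameter has centre (1.5, -1) and r² = 265/4 = 66.25.
Check (-1, -1): distance² to centre = 6.25 ≤ 66.25, so it lies inside.
All remaining points lie in this disk, and no smaller disk contains both endpoints, so this is the minimum enclosing circle.
r = √(66.25) ≈ 8.139.

8.139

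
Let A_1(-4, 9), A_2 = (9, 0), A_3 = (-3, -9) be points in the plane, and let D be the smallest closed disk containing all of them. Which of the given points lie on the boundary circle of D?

Side lengths²: A_1A_2² = 250, A_1A_3² = 325, A_2A_3² = 225.
Since A_1A_3² = 325 < 250 + 225 = 475, the triangle is acute, so the smallest enclosing circle is the circumcircle.
Circumcentre = (-0.5, 1/6), r² = 1625/18.
The points at distance exactly r from the centre are A_1, A_2, A_3 — 3 points.

A_1, A_2, A_3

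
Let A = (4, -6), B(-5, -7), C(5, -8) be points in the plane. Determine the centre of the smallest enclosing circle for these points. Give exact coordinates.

(0, -7.5)

Side lengths²: AB² = 82, AC² = 5, BC² = 101.
Since BC² = 101 ≥ 82 + 5 = 87, the angle opposite BC is not acute, so the smallest enclosing circle has BC as diameter.
Centre = midpoint of BC = (0, -7.5), r² = 101/4 = 25.25.
Centre = (0, -7.5).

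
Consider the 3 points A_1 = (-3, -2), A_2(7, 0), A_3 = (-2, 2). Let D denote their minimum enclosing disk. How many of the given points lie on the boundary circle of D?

Side lengths²: A_1A_2² = 104, A_1A_3² = 17, A_2A_3² = 85.
Since A_1A_2² = 104 ≥ 85 + 17 = 102, the angle opposite A_1A_2 is not acute, so the smallest enclosing circle has A_1A_2 as diameter.
Centre = midpoint of A_1A_2 = (2, -1), r² = 104/4 = 26.
The points at distance exactly r from the centre are A_1, A_2 — 2 points.

2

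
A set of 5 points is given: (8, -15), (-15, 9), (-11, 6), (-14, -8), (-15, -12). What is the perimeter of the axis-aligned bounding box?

Width = max x − min x = 8 − (-15) = 23.
Height = max y − min y = 9 − (-15) = 24.
Perimeter = 2(23 + 24) = 94.

94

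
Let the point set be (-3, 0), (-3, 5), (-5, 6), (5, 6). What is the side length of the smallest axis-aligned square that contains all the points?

10

The bounding box has width 10 and height 6.
An axis-aligned square enclosing the set must have side ≥ max(width, height).
So the minimum side is max(10, 6) = 10.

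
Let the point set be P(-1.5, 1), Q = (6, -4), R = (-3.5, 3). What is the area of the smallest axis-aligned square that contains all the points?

90.25

The bounding box has width 9.5 and height 7.
An axis-aligned square enclosing the set must have side ≥ max(width, height).
So the minimum side is max(9.5, 7) = 9.5.
Area = 9.5² = 90.25.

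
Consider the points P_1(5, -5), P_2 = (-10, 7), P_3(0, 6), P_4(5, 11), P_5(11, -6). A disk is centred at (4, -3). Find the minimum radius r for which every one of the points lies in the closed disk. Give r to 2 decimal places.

17.20

The required radius is the distance from (4, -3) to the farthest point.
Squared distances: 5, 296, 97, 197, 58.
Maximum is 296, attained at P_2.
r = √296 ≈ 17.20.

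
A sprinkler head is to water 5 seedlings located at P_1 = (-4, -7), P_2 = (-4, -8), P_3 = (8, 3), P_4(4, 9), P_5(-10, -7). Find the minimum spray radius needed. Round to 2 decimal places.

10.67

By Welzl's lemma the MEC is supported by two points (diametrically opposite) or three points (on a circumcircle).
The minimum enclosing circle is determined by three boundary points: P_3, P_4, P_5.
Their circumcentre is (-87/37, 16/37) with r² = 155714/1369.
The farthest remaining point P_2 is at distance² 101065/1369 ≤ 155714/1369.
r = √(155714/1369) ≈ 10.67.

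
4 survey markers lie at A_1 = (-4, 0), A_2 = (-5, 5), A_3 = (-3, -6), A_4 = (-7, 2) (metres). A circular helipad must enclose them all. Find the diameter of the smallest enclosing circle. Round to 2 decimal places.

By Welzl's lemma the MEC is supported by two points (diametrically opposite) or three points (on a circumcircle).
The farthest pair is A_2–A_3 with squared distance 125. The circle on this segment as diameter has centre (-4, -0.5) and r² = 125/4 = 31.25.
Check A_1: distance² to centre = 0.25 ≤ 31.25, so it lies inside.
All remaining points lie in this disk, and no smaller disk contains both endpoints, so this is the minimum enclosing circle.
Diameter = 2r = 2√(31.25) ≈ 11.18.

11.18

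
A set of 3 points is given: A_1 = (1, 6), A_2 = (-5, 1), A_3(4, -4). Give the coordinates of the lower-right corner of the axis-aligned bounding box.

(4, -4)

x-range [-5, 4], y-range [-4, 6].
The lower-right corner is (4, -4).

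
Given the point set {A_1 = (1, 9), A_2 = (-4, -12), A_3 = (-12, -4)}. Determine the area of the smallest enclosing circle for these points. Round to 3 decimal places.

365.996

Side lengths²: A_1A_2² = 466, A_1A_3² = 338, A_2A_3² = 128.
Since A_1A_2² = 466 ≥ 338 + 128 = 466, the angle opposite A_1A_2 is not acute, so the smallest enclosing circle has A_1A_2 as diameter.
Centre = midpoint of A_1A_2 = (-1.5, -1.5), r² = 466/4 = 116.5.
Area = π·r² = π·116.5 ≈ 365.996.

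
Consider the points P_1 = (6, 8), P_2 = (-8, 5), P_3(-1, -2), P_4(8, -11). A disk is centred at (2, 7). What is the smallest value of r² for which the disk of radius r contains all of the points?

The required radius is the distance from (2, 7) to the farthest point.
Squared distances: 17, 104, 90, 360.
Maximum is 360, attained at P_4.

360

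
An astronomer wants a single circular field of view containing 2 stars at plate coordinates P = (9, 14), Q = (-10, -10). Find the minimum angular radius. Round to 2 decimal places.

The smallest circle enclosing two points has them as diameter endpoints.
Centre = midpoint = (-0.5, 2); r² = |PQ|²/4 = 937/4 = 234.25.
r = √(234.25) ≈ 15.31.

15.31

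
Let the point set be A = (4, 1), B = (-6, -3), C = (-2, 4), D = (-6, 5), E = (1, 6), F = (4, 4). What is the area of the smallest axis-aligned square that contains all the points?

The bounding box has width 10 and height 9.
An axis-aligned square enclosing the set must have side ≥ max(width, height).
So the minimum side is max(10, 9) = 10.
Area = 10² = 100.

100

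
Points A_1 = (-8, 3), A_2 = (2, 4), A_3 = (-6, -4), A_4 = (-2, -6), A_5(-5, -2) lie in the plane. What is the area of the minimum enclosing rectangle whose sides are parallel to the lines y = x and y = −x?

In coordinates u = x + y, v = x − y the rectangle is axis-aligned; the map (x,y)→(u,v) scales areas by 2.
u-values: -5, 6, -10, -8, -7; range = 6 − (-10) = 16.
v-values: -11, -2, -2, 4, -3; range = 4 − (-11) = 15.
Area = (16 × 15) / 2 = 120.

120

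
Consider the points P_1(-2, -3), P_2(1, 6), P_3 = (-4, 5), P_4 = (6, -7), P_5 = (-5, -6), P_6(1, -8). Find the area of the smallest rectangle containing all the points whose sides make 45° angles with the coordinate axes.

In coordinates u = x + y, v = x − y the rectangle is axis-aligned; the map (x,y)→(u,v) scales areas by 2.
u-values: -5, 7, 1, -1, -11, -7; range = 7 − (-11) = 18.
v-values: 1, -5, -9, 13, 1, 9; range = 13 − (-9) = 22.
Area = (18 × 22) / 2 = 198.

198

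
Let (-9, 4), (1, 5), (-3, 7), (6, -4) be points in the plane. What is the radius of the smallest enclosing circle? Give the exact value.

A smallest enclosing disk is always determined by at most three of the input points on its boundary.
The farthest pair is (-9, 4)–(6, -4) with squared distance 289. The circle on this segment as diameter has centre (-1.5, 0) and r² = 289/4 = 72.25.
Check (1, 5): distance² to centre = 31.25 ≤ 72.25, so it lies inside.
All remaining points lie in this disk, and no smaller disk contains both endpoints, so this is the minimum enclosing circle.
r = √(72.25) = 8.5.

8.5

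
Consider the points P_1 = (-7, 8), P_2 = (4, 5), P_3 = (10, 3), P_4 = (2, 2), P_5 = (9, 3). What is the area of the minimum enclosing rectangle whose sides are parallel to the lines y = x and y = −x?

132

In coordinates u = x + y, v = x − y the rectangle is axis-aligned; the map (x,y)→(u,v) scales areas by 2.
u-values: 1, 9, 13, 4, 12; range = 13 − 1 = 12.
v-values: -15, -1, 7, 0, 6; range = 7 − (-15) = 22.
Area = (12 × 22) / 2 = 132.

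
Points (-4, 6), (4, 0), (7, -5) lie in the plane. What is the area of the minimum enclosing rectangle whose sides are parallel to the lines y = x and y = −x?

In coordinates u = x + y, v = x − y the rectangle is axis-aligned; the map (x,y)→(u,v) scales areas by 2.
u-values: 2, 4, 2; range = 4 − 2 = 2.
v-values: -10, 4, 12; range = 12 − (-10) = 22.
Area = (2 × 22) / 2 = 22.

22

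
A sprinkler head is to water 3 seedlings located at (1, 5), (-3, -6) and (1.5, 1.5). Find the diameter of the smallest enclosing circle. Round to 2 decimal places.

Call the three points A, B, C in the order given.
Side lengths²: AB² = 137, AC² = 12.5, BC² = 76.5.
Since AB² = 137 ≥ 76.5 + 12.5 = 89, the angle opposite AB is not acute, so the smallest enclosing circle has AB as diameter.
Centre = midpoint of AB = (-1, -0.5), r² = 137/4 = 34.25.
Diameter = 2r = 2√(34.25) ≈ 11.70.

11.70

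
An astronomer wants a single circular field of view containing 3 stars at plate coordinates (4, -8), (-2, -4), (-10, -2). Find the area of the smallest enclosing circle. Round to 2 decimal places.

Call the three points A, B, C in the order given.
Side lengths²: AB² = 52, AC² = 232, BC² = 68.
Since AC² = 232 ≥ 68 + 52 = 120, the angle opposite AC is not acute, so the smallest enclosing circle has AC as diameter.
Centre = midpoint of AC = (-3, -5), r² = 232/4 = 58.
Area = π·r² = π·58 ≈ 182.21.

182.21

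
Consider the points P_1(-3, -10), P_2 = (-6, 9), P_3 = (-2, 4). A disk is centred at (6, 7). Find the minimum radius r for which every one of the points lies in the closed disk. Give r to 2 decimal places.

The required radius is the distance from (6, 7) to the farthest point.
Squared distances: 370, 148, 73.
Maximum is 370, attained at P_1.
r = √370 ≈ 19.24.

19.24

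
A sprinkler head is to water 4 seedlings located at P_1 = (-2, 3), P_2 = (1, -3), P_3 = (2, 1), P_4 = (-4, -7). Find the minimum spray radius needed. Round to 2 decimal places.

A smallest enclosing disk is always determined by at most three of the input points on its boundary.
The minimum enclosing circle is determined by three boundary points: P_1, P_3, P_4.
Their circumcentre is (-23/11, -24/11) with r² = 3250/121.
The farthest remaining point P_2 is at distance² 1237/121 ≤ 3250/121.
r = √(3250/121) ≈ 5.18.

5.18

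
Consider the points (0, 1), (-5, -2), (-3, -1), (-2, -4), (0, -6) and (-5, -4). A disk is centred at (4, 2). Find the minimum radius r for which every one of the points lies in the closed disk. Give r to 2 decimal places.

10.82

The required radius is the distance from (4, 2) to the farthest point.
Squared distances: 17, 97, 58, 72, 80, 117.
Maximum is 117, attained at (-5, -4).
r = √117 ≈ 10.82.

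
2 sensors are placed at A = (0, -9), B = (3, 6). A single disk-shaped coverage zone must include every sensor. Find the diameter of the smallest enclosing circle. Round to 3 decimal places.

15.297

The smallest circle enclosing two points has them as diameter endpoints.
Centre = midpoint = (1.5, -1.5); r² = |AB|²/4 = 234/4 = 58.5.
Diameter = 2r = 2√(58.5) ≈ 15.297.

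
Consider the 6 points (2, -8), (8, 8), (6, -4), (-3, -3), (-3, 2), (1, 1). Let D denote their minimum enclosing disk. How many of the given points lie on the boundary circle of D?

3

The minimum enclosing circle of a finite set is fixed by two of the points (as a diameter) or three (as a circumcircle).
The farthest pair is (2, -8)–(8, 8) with squared distance 292. The circle on this segment as diameter has centre (5, 0) and r² = 292/4 = 73.
Check (6, -4): distance² to centre = 17 ≤ 73, so it lies inside.
All remaining points lie in this disk, and no smaller disk contains both endpoints, so this is the minimum enclosing circle.
The points at distance exactly r from the centre are (2, -8), (8, 8), (-3, -3) — 3 points.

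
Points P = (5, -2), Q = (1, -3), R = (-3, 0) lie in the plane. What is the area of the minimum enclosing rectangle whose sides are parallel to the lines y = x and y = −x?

30

In coordinates u = x + y, v = x − y the rectangle is axis-aligned; the map (x,y)→(u,v) scales areas by 2.
u-values: 3, -2, -3; range = 3 − (-3) = 6.
v-values: 7, 4, -3; range = 7 − (-3) = 10.
Area = (6 × 10) / 2 = 30.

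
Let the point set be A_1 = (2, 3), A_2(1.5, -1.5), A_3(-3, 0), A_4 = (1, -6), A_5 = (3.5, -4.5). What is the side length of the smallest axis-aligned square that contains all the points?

9

The bounding box has width 6.5 and height 9.
An axis-aligned square enclosing the set must have side ≥ max(width, height).
So the minimum side is max(6.5, 9) = 9.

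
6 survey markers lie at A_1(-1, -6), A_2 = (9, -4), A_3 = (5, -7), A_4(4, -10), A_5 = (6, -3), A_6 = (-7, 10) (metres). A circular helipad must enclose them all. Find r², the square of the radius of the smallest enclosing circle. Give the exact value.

The farthest pair is A_4–A_6 with squared distance 521. The circle on this segment as diameter has centre (-1.5, 0) and r² = 521/4 = 130.25.
Check A_1: distance² to centre = 36.25 ≤ 130.25, so it lies inside.
All remaining points lie in this disk, and no smaller disk contains both endpoints, so this is the minimum enclosing circle.

130.25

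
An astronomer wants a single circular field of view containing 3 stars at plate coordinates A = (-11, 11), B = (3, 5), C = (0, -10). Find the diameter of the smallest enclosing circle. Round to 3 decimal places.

23.707

Side lengths²: AB² = 232, AC² = 562, BC² = 234.
Since AC² = 562 ≥ 234 + 232 = 466, the angle opposite AC is not acute, so the smallest enclosing circle has AC as diameter.
Centre = midpoint of AC = (-5.5, 0.5), r² = 562/4 = 140.5.
Diameter = 2r = 2√(140.5) ≈ 23.707.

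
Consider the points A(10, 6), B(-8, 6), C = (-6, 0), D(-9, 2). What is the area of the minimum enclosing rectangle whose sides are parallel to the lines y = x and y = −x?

207

In coordinates u = x + y, v = x − y the rectangle is axis-aligned; the map (x,y)→(u,v) scales areas by 2.
u-values: 16, -2, -6, -7; range = 16 − (-7) = 23.
v-values: 4, -14, -6, -11; range = 4 − (-14) = 18.
Area = (23 × 18) / 2 = 207.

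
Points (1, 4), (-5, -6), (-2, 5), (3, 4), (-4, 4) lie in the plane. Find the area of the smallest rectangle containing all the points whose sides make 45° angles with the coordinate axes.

In coordinates u = x + y, v = x − y the rectangle is axis-aligned; the map (x,y)→(u,v) scales areas by 2.
u-values: 5, -11, 3, 7, 0; range = 7 − (-11) = 18.
v-values: -3, 1, -7, -1, -8; range = 1 − (-8) = 9.
Area = (18 × 9) / 2 = 81.

81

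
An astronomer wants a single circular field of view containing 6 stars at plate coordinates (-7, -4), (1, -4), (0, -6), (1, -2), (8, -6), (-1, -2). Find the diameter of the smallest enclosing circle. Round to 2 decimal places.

The minimum enclosing circle of a finite set is fixed by two of the points (as a diameter) or three (as a circumcircle).
The farthest pair is (-7, -4)–(8, -6) with squared distance 229. The circle on this segment as diameter has centre (0.5, -5) and r² = 229/4 = 57.25.
Check (1, -4): distance² to centre = 1.25 ≤ 57.25, so it lies inside.
All remaining points lie in this disk, and no smaller disk contains both endpoints, so this is the minimum enclosing circle.
Diameter = 2r = 2√(57.25) ≈ 15.13.

15.13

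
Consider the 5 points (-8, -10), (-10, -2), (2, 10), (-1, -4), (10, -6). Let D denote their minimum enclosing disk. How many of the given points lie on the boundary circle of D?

3

By Welzl's lemma the MEC is supported by two points (diametrically opposite) or three points (on a circumcircle).
The minimum enclosing circle is determined by three boundary points: (-8, -10), (2, 10), (10, -6).
Their circumcentre is (-0.5, -1.25) with r² = 132.8125.
The farthest remaining point (-10, -2) is at distance² 90.8125 ≤ 132.8125.
The points at distance exactly r from the centre are (-8, -10), (2, 10), (10, -6) — 3 points.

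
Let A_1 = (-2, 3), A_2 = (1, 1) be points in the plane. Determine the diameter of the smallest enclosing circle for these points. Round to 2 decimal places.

3.61

The smallest circle enclosing two points has them as diameter endpoints.
Centre = midpoint = (-0.5, 2); r² = |A_1A_2|²/4 = 13/4 = 3.25.
Diameter = 2r = 2√(3.25) ≈ 3.61.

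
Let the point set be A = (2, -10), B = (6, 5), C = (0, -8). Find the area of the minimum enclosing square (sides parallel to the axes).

The bounding box has width 6 and height 15.
An axis-aligned square enclosing the set must have side ≥ max(width, height).
So the minimum side is max(6, 15) = 15.
Area = 15² = 225.

225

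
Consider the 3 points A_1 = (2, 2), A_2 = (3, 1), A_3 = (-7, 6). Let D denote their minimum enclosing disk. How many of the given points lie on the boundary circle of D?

Side lengths²: A_1A_2² = 2, A_1A_3² = 97, A_2A_3² = 125.
Since A_2A_3² = 125 ≥ 97 + 2 = 99, the angle opposite A_2A_3 is not acute, so the smallest enclosing circle has A_2A_3 as diameter.
Centre = midpoint of A_2A_3 = (-2, 3.5), r² = 125/4 = 31.25.
The points at distance exactly r from the centre are A_2, A_3 — 2 points.

2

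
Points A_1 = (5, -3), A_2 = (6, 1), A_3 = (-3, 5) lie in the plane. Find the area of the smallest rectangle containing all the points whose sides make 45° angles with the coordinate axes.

In coordinates u = x + y, v = x − y the rectangle is axis-aligned; the map (x,y)→(u,v) scales areas by 2.
u-values: 2, 7, 2; range = 7 − 2 = 5.
v-values: 8, 5, -8; range = 8 − (-8) = 16.
Area = (5 × 16) / 2 = 40.

40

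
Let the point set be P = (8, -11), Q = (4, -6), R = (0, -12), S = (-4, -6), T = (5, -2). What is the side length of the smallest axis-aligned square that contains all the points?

The bounding box has width 12 and height 10.
An axis-aligned square enclosing the set must have side ≥ max(width, height).
So the minimum side is max(12, 10) = 12.

12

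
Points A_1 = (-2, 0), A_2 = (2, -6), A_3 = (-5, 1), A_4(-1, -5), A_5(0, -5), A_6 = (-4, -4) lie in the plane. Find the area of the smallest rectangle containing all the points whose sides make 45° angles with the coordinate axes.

In coordinates u = x + y, v = x − y the rectangle is axis-aligned; the map (x,y)→(u,v) scales areas by 2.
u-values: -2, -4, -4, -6, -5, -8; range = -2 − (-8) = 6.
v-values: -2, 8, -6, 4, 5, 0; range = 8 − (-6) = 14.
Area = (6 × 14) / 2 = 42.

42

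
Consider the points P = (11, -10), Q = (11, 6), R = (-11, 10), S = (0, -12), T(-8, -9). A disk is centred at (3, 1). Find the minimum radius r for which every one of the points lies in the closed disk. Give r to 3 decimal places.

The required radius is the distance from (3, 1) to the farthest point.
Squared distances: 185, 89, 277, 178, 221.
Maximum is 277, attained at R.
r = √277 ≈ 16.643.

16.643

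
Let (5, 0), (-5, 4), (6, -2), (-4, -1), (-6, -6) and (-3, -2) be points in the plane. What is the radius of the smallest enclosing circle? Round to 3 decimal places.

6.866

A smallest enclosing disk is always determined by at most three of the input points on its boundary.
The minimum enclosing circle is determined by three boundary points: (-5, 4), (6, -2), (-6, -6).
Their circumcentre is (-49/58, -85/58) with r² = 79285/1682.
The farthest remaining point (5, 0) is at distance² 61073/1682 ≤ 79285/1682.
r = √(79285/1682) ≈ 6.866.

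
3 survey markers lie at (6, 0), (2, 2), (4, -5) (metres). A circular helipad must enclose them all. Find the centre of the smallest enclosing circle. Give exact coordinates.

Call the three points A, B, C in the order given.
Side lengths²: AB² = 20, AC² = 29, BC² = 53.
Since BC² = 53 ≥ 29 + 20 = 49, the angle opposite BC is not acute, so the smallest enclosing circle has BC as diameter.
Centre = midpoint of BC = (3, -1.5), r² = 53/4 = 13.25.
Centre = (3, -1.5).

(3, -1.5)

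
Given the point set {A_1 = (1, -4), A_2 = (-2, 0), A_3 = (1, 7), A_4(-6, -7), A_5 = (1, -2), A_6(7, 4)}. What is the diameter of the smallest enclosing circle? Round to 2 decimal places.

By Welzl's lemma the MEC is supported by two points (diametrically opposite) or three points (on a circumcircle).
The farthest pair is A_4–A_6 with squared distance 290. The circle on this segment as diameter has centre (0.5, -1.5) and r² = 290/4 = 72.5.
Check A_1: distance² to centre = 6.5 ≤ 72.5, so it lies inside.
All remaining points lie in this disk, and no smaller disk contains both endpoints, so this is the minimum enclosing circle.
Diameter = 2r = 2√(72.5) ≈ 17.03.

17.03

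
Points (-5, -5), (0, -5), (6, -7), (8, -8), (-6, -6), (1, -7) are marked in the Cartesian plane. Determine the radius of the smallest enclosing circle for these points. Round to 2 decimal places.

By Welzl's lemma the MEC is supported by two points (diametrically opposite) or three points (on a circumcircle).
The farthest pair is (8, -8)–(-6, -6) with squared distance 200. The circle on this segment as diameter has centre (1, -7) and r² = 200/4 = 50.
Check (-5, -5): distance² to centre = 40 ≤ 50, so it lies inside.
All remaining points lie in this disk, and no smaller disk contains both endpoints, so this is the minimum enclosing circle.
r = √50 ≈ 7.07.

7.07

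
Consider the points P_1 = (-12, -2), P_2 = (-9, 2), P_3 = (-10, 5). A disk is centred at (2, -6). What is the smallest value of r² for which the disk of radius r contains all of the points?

265

The required radius is the distance from (2, -6) to the farthest point.
Squared distances: 212, 185, 265.
Maximum is 265, attained at P_3.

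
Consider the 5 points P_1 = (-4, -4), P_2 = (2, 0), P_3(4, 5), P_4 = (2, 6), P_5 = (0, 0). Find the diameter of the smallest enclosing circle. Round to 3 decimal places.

12.042

By Welzl's lemma the MEC is supported by two points (diametrically opposite) or three points (on a circumcircle).
The farthest pair is P_1–P_3 with squared distance 145. The circle on this segment as diameter has centre (0, 0.5) and r² = 145/4 = 36.25.
Check P_2: distance² to centre = 4.25 ≤ 36.25, so it lies inside.
All remaining points lie in this disk, and no smaller disk contains both endpoints, so this is the minimum enclosing circle.
Diameter = 2r = 2√(36.25) ≈ 12.042.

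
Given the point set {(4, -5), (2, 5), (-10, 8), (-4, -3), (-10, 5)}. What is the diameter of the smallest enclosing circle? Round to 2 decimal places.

19.10

The farthest pair is (4, -5)–(-10, 8) with squared distance 365. The circle on this segment as diameter has centre (-3, 1.5) and r² = 365/4 = 91.25.
Check (2, 5): distance² to centre = 37.25 ≤ 91.25, so it lies inside.
All remaining points lie in this disk, and no smaller disk contains both endpoints, so this is the minimum enclosing circle.
Diameter = 2r = 2√(91.25) ≈ 19.10.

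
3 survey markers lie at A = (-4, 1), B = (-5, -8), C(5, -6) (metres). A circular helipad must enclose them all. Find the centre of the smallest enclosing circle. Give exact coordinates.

(-27/44, -173/44)

Side lengths²: AB² = 82, AC² = 130, BC² = 104.
Since AC² = 130 < 104 + 82 = 186, the triangle is acute, so the smallest enclosing circle is the circumcircle.
Circumcentre = (-27/44, -173/44), r² = 34645/968.
Centre = (-27/44, -173/44).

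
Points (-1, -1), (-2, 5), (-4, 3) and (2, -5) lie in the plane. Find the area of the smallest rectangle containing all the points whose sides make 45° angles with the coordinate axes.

42

In coordinates u = x + y, v = x − y the rectangle is axis-aligned; the map (x,y)→(u,v) scales areas by 2.
u-values: -2, 3, -1, -3; range = 3 − (-3) = 6.
v-values: 0, -7, -7, 7; range = 7 − (-7) = 14.
Area = (6 × 14) / 2 = 42.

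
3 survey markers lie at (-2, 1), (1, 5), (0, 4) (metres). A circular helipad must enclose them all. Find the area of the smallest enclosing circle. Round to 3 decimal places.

Call the three points A, B, C in the order given.
Side lengths²: AB² = 25, AC² = 13, BC² = 2.
Since AB² = 25 ≥ 13 + 2 = 15, the angle opposite AB is not acute, so the smallest enclosing circle has AB as diameter.
Centre = midpoint of AB = (-0.5, 3), r² = 25/4 = 6.25.
Area = π·r² = π·6.25 ≈ 19.635.

19.635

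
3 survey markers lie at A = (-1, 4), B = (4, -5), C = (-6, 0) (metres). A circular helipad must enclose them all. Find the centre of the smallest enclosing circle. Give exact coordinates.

Side lengths²: AB² = 106, AC² = 41, BC² = 125.
Since BC² = 125 < 106 + 41 = 147, the triangle is acute, so the smallest enclosing circle is the circumcircle.
Circumcentre = (-15/26, -43/26), r² = 10865/338.
Centre = (-15/26, -43/26).

(-15/26, -43/26)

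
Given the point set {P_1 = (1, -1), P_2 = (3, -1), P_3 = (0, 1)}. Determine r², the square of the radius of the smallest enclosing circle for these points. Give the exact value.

3.25

Side lengths²: P_1P_2² = 4, P_1P_3² = 5, P_2P_3² = 13.
Since P_2P_3² = 13 ≥ 5 + 4 = 9, the angle opposite P_2P_3 is not acute, so the smallest enclosing circle has P_2P_3 as diameter.
Centre = midpoint of P_2P_3 = (1.5, 0), r² = 13/4 = 3.25.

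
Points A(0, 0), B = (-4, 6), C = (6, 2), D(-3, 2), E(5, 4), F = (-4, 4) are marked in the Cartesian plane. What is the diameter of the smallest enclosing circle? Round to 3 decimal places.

10.770

By Welzl's lemma the MEC is supported by two points (diametrically opposite) or three points (on a circumcircle).
The farthest pair is B–C with squared distance 116. The circle on this segment as diameter has centre (1, 4) and r² = 116/4 = 29.
Check A: distance² to centre = 17 ≤ 29, so it lies inside.
All remaining points lie in this disk, and no smaller disk contains both endpoints, so this is the minimum enclosing circle.
Diameter = 2r = 2√29 ≈ 10.770.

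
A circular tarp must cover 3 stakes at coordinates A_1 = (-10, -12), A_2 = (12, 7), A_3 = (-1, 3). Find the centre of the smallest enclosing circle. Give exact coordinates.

(1, -2.5)

Side lengths²: A_1A_2² = 845, A_1A_3² = 306, A_2A_3² = 185.
Since A_1A_2² = 845 ≥ 306 + 185 = 491, the angle opposite A_1A_2 is not acute, so the smallest enclosing circle has A_1A_2 as diameter.
Centre = midpoint of A_1A_2 = (1, -2.5), r² = 845/4 = 211.25.
Centre = (1, -2.5).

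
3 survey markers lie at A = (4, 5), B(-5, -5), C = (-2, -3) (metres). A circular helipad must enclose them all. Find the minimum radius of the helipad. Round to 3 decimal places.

6.727

Side lengths²: AB² = 181, AC² = 100, BC² = 13.
Since AB² = 181 ≥ 100 + 13 = 113, the angle opposite AB is not acute, so the smallest enclosing circle has AB as diameter.
Centre = midpoint of AB = (-0.5, 0), r² = 181/4 = 45.25.
r = √(45.25) ≈ 6.727.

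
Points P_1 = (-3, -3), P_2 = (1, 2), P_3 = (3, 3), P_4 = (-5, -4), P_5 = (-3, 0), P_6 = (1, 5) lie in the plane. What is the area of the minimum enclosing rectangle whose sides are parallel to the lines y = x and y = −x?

30

In coordinates u = x + y, v = x − y the rectangle is axis-aligned; the map (x,y)→(u,v) scales areas by 2.
u-values: -6, 3, 6, -9, -3, 6; range = 6 − (-9) = 15.
v-values: 0, -1, 0, -1, -3, -4; range = 0 − (-4) = 4.
Area = (15 × 4) / 2 = 30.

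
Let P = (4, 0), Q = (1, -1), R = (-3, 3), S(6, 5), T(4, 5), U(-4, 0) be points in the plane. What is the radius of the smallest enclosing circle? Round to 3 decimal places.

5.590

A smallest enclosing disk is always determined by at most three of the input points on its boundary.
The farthest pair is S–U with squared distance 125. The circle on this segment as diameter has centre (1, 2.5) and r² = 125/4 = 31.25.
Check P: distance² to centre = 15.25 ≤ 31.25, so it lies inside.
All remaining points lie in this disk, and no smaller disk contains both endpoints, so this is the minimum enclosing circle.
r = √(31.25) ≈ 5.590.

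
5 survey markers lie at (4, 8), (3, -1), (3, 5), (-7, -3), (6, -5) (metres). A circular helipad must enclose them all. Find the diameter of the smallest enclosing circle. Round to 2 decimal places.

A smallest enclosing disk is always determined by at most three of the input points on its boundary.
The minimum enclosing circle is determined by three boundary points: (4, 8), (-7, -3), (6, -5).
Their circumcentre is (7/30, 23/30) with r² = 29929/450.
The farthest remaining point (3, 5) is at distance² 11509/450 ≤ 29929/450.
Diameter = 2r = 2√(29929/450) ≈ 16.31.

16.31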